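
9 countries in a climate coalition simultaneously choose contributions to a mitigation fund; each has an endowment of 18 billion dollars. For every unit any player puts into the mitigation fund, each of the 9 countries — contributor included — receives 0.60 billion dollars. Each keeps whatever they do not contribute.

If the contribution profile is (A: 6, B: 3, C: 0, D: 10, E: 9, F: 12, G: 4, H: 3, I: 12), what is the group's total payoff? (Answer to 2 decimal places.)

Total contributed: 6 + 3 + 0 + 10 + 9 + 12 + 4 + 3 + 12 = 59; total kept: 9 × 18 − 59 = 103.
The mitigation fund pays out 0.60 × 9 × 59 = 318.60 in aggregate.
Group total = 103 + 318.60 = 421.60.

421.60 billion dollars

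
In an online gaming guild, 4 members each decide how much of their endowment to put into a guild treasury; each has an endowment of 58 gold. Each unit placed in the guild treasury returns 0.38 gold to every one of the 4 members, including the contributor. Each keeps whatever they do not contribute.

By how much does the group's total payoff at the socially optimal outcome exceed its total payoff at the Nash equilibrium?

The private return per contributed unit is 0.38 < 1, so contributing 0 is dominant for every player. At the Nash equilibrium everyone keeps their 58, and the group total is 4 × 58 = 232.
Each contributed unit returns 1.520 to the group as a whole (0.38 to each of 4 players), which exceeds 1, so the social optimum is full contribution: group total = 1.520 × 232 = 352.64.
Efficiency loss = 352.64 − 232 = 120.64.

120.64 gold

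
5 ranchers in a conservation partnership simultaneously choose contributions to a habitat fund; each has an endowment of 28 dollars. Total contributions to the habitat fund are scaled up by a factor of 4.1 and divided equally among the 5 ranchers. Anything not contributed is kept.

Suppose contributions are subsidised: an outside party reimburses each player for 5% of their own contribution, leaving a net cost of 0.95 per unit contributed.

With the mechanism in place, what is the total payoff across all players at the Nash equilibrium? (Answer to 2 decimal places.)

140.00 dollars

The effective private return is (4.1/5) / 0.95 = 0.8632, which is still under 1, so the mechanism doesn't change anyone's dominant strategy: zero contribution.
At the Nash equilibrium no one contributes; group total payoff = 5 × 28 = 140.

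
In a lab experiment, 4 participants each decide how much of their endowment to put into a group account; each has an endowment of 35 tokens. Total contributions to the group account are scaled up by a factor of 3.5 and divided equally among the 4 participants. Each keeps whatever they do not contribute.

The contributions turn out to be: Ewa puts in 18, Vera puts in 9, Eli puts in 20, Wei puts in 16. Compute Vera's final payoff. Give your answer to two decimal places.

Total contributed: 18 + 9 + 20 + 16 = 63.
Each receives 3.5 × 63 / 4 = 55.13 from the group account.
Vera keeps 35 − 9 = 26, so Vera's payoff is 26 + 55.13 = 81.13.

81.13 tokens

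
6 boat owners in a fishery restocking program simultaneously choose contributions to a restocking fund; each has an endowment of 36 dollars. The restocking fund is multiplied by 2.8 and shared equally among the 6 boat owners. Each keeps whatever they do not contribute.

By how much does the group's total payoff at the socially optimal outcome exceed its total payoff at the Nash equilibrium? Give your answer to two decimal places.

388.80 dollars

Each contributed unit returns 2.8/6 = 0.4667 to its contributor — below 1 — so contributing 0 is dominant for every player. At the Nash equilibrium everyone keeps their 36, and the group total is 6 × 36 = 216.
Each contributed unit returns 2.800 to the group as a whole (0.4667 to each of 6 players), which exceeds 1, so the social optimum is full contribution: group total = 2.800 × 216 = 604.80.
Efficiency loss = 604.80 − 216 = 388.80.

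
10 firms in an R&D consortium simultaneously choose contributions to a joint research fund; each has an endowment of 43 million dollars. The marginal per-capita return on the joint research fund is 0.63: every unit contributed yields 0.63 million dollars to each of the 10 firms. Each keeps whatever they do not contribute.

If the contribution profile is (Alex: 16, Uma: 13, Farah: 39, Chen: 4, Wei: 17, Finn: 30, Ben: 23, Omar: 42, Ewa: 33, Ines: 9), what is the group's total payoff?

Total contributed: 16 + 13 + 39 + 4 + 17 + 30 + 23 + 42 + 33 + 9 = 226; total kept: 10 × 43 − 226 = 204.
The joint research fund pays out 0.63 × 10 × 226 = 1423.80 in aggregate.
Group total = 204 + 1423.80 = 1627.80.

1627.80 million dollars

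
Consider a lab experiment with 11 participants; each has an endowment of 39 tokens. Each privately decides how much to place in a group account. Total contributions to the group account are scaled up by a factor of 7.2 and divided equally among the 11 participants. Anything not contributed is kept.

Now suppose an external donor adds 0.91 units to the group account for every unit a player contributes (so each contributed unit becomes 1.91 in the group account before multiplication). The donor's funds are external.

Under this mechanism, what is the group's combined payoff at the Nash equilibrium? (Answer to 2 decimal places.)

The effective private return per unit is now 7.2 × 1.91 / 11 = 1.2502 > 1, so every player's dominant strategy flips to full contribution.
At the Nash equilibrium everyone contributes 39. Group total payoff = 7.2 × 1.91 × 429 = 5899.61.

5899.61 tokens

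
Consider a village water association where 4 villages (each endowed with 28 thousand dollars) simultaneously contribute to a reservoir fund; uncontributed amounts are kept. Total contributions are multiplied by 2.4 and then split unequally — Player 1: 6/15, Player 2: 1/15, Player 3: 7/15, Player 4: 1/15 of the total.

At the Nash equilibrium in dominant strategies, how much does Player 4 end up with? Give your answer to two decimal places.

32.48 thousand dollars

A player with share s gets back 2.4·s per unit contributed, so full contribution is dominant for anyone with s > 1/2.4 = 0.4167 and zero contribution is dominant for anyone below.
The only share above 0.4167 is Player 3's 7/15, contributing 28; the remaining 3 contribute 0. Total contributed: 28.
Player 4 keeps 28 and receives 2.4 × 28 × 1/15 = 4.48 from the reservoir fund, for a payoff of 32.48.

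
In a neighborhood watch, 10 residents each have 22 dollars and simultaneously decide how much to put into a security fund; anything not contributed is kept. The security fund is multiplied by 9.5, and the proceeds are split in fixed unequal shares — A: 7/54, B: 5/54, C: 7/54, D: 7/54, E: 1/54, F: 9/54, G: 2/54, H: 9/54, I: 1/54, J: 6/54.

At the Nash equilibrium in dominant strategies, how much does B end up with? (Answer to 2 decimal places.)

Player j's private return per contributed unit is 9.5 × (j's share). Contributing is weakly dominant for j when that share is at least 1/9.5 = 0.1053, and contributing 0 is dominant otherwise.
A, C, D, F, H and J are above the threshold, contributing 22 each; the remaining 4 contribute 0. Total contributed: 132.
B keeps 22 and receives 9.5 × 132 × 5/54 = 116.11 from the security fund, for a payoff of 138.11.

138.11 dollars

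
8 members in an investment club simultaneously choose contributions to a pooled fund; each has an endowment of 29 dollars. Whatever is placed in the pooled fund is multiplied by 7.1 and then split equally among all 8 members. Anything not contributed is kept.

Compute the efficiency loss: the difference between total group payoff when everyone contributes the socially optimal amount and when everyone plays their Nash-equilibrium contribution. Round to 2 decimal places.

1415.20 dollars

Each contributed unit returns 7.1/8 = 0.8875 to its contributor — below 1 — so contributing 0 is dominant for every player. At the Nash equilibrium everyone keeps their 29, and the group total is 8 × 29 = 232.
Each contributed unit returns 7.100 to the group as a whole (0.8875 to each of 8 players), which exceeds 1, so the social optimum is full contribution: group total = 7.100 × 232 = 1647.20.
Efficiency loss = 1647.20 − 232 = 1415.20.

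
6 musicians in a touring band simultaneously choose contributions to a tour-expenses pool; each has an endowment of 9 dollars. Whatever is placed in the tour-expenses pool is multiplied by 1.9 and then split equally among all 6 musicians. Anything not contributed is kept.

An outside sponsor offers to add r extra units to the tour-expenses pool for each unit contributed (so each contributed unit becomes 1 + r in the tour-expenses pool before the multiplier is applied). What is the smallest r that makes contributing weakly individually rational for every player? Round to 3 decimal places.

With matching at rate r, one contributed unit becomes (1 + r) in the tour-expenses pool and returns 1.9 × (1 + r) / 6 to the contributor.
Setting this equal to 1: 1 + r = 6/1.9 = 3.1579.
So the minimum matching rate is r = 3.1579 − 1 = 2.158.

2.158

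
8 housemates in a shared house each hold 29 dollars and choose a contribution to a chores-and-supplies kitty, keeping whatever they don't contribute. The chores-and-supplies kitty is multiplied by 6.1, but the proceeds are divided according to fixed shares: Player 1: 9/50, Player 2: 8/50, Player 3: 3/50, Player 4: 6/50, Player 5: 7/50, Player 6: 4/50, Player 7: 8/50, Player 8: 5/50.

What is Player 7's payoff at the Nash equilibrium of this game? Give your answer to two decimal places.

For player j, contributing a unit is worthwhile iff 6.1 × (j's share) ≥ 1, i.e. iff j's share is at least 0.1639.
Player 1 alone (share 9/50) is above the threshold, contributing 29; the remaining 7 contribute 0. Total contributed: 29.
Player 7 keeps 29 and receives 6.1 × 29 × 8/50 = 28.30 from the chores-and-supplies kitty, for a payoff of 57.30.

57.30 dollars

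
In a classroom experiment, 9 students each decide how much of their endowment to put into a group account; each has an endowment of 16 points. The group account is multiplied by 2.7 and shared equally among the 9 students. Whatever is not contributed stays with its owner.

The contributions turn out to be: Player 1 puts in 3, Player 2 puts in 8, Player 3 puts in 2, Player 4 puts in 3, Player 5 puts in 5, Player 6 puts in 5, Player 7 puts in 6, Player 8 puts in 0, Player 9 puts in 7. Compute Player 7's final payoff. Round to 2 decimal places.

Total contributed: 3 + 8 + 2 + 3 + 5 + 5 + 6 + 0 + 7 = 39.
Each receives 2.7 × 39 / 9 = 11.70 from the group account.
Player 7 keeps 16 − 6 = 10, so Player 7's payoff is 10 + 11.70 = 21.70.

21.70 points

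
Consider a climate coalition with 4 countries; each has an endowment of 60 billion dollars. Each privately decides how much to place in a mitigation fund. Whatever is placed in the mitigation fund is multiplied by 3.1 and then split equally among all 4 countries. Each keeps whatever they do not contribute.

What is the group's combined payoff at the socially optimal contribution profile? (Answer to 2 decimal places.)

744.00 billion dollars

Each contributed unit returns 3.100 to the group as a whole (0.7750 to each of 4 players), which exceeds 1, so the social optimum is full contribution: group total = 3.100 × 240 = 744.00.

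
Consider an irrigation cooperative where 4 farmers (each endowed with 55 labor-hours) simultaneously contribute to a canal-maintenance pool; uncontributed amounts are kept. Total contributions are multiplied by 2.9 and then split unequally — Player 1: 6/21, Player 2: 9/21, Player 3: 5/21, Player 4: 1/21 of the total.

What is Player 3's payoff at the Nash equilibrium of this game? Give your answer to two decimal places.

Each unit j contributes comes back to j as 2.9 × (j's share), so j prefers to contribute only if that share exceeds 1/2.9 = 0.3448; otherwise keeping the unit dominates.
The only share above 0.3448 is Player 2's 9/21, contributing 55; the remaining 3 contribute 0. Total contributed: 55.
Player 3 keeps 55 and receives 2.9 × 55 × 5/21 = 37.98 from the canal-maintenance pool, for a payoff of 92.98.

92.98 labor-hours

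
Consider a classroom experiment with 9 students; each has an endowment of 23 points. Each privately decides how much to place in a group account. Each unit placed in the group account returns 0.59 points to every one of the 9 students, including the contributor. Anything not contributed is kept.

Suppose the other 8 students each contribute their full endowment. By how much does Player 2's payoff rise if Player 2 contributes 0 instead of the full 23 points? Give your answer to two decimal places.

9.43 points

Switching from a contribution of 23 to 0 lets Player 2 keep an extra 23 points, but lowers the group account by 23, which costs Player 2 their own share of that drop: 0.59 × 23 = 13.57.
Net gain = 23 − 13.57 = 9.43. The private return per contributed unit (0.59) is below 1, so free-riding is indeed the best response regardless of what the others do.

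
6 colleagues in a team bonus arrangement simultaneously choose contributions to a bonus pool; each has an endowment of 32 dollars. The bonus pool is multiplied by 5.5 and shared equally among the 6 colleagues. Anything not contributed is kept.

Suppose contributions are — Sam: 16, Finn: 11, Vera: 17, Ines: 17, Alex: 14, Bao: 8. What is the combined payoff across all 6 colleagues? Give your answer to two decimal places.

565.50 dollars

Total contributed: 16 + 11 + 17 + 17 + 14 + 8 = 83; total kept: 6 × 32 − 83 = 109.
The bonus pool pays out 5.5 × 83 = 456.50 in aggregate.
Group total = 109 + 456.50 = 565.50.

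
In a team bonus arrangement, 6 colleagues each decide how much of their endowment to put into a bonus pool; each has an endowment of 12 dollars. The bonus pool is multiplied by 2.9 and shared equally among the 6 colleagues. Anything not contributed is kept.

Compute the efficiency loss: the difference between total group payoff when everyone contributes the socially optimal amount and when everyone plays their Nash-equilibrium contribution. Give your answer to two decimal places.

Each contributed unit returns 2.9/6 = 0.4833 to its contributor — below 1 — so contributing 0 is dominant for every player. At the Nash equilibrium everyone keeps their 12, and the group total is 6 × 12 = 72.
Each contributed unit returns 2.900 to the group as a whole (0.4833 to each of 6 players), which exceeds 1, so the social optimum is full contribution: group total = 2.900 × 72 = 208.80.
Efficiency loss = 208.80 − 72 = 136.80.

136.80 dollars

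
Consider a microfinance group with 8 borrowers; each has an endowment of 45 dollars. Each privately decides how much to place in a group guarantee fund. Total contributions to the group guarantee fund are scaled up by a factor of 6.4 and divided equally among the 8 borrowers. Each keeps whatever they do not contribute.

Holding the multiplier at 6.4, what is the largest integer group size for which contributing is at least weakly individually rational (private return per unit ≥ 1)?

Private return per unit is 6.4/(group size), which is ≥ 1 whenever the group size is ≤ 6.4.
The largest such integer is 6.

6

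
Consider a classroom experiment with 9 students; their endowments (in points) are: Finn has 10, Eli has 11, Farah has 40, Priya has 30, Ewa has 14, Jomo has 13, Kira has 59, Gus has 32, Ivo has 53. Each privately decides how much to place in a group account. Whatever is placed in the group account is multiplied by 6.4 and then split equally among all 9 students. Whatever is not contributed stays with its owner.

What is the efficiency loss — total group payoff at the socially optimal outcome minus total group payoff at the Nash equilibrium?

The private return per contributed unit is 6.4/9 = 0.7111 < 1 for every player regardless of endowment, so the Nash equilibrium is zero contribution and the group total is Σ E_j = 10 + 11 + 40 + 30 + 14 + 13 + 59 + 32 + 53 = 262.
Each contributed unit returns 6.400 to the group, so the social optimum is full contribution by everyone: group total = 6.400 × 262 = 1676.80.
Efficiency loss = (6.400 − 1) × 262 = 1414.80.

1414.80 points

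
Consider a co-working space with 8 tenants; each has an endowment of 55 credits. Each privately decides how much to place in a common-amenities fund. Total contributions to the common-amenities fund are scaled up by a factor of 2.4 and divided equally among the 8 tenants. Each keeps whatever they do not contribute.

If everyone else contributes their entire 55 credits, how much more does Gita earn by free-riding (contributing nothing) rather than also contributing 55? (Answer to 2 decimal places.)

Switching from a contribution of 55 to 0 lets Gita keep an extra 55 credits, but lowers the common-amenities fund by 55, which costs Gita their own share of that drop: 2.4/8 × 55 = 16.50.
Net gain = 55 − 16.50 = 38.50. The private return per contributed unit (0.3000) is below 1, so free-riding is indeed the best response regardless of what the others do.

38.50 credits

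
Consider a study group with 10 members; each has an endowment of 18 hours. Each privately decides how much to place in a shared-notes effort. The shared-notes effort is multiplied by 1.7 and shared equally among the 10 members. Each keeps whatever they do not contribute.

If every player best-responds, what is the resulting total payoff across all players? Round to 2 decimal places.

Each contributed unit returns 1.7/10 = 0.1700 to its contributor — below 1 — so contributing 0 is dominant for every player. At the Nash equilibrium everyone keeps their 18, and the group total is 10 × 18 = 180.

180.00 hours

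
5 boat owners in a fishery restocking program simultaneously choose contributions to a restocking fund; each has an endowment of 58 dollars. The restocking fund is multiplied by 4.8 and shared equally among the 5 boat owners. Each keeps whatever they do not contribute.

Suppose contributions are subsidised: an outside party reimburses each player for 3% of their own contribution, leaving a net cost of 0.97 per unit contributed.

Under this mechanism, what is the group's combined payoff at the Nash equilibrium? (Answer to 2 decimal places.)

290.00 dollars

Even with the mechanism, each unit contributed returns only (4.8/5) / 0.97 = 0.9897 per unit of net cost, so contributing nothing is still dominant.
At the Nash equilibrium no one contributes; group total payoff = 5 × 58 = 290.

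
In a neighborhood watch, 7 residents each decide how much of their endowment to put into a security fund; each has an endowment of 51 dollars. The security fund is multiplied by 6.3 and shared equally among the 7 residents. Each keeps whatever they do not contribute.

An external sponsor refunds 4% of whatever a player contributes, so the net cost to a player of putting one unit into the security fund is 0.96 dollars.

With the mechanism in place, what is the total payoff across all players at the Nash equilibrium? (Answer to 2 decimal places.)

357.00 dollars

Even with the mechanism, each unit contributed returns only (6.3/7) / 0.96 = 0.9375 per unit of net cost, so contributing nothing is still dominant.
Everyone keeps their endowment and the group total is 7 × 51 = 357.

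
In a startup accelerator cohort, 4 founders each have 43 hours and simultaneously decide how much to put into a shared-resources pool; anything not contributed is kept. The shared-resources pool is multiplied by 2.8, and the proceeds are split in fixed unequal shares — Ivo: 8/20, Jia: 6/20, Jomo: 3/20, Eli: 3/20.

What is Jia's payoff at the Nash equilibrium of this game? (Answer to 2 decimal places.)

Player j's private return per contributed unit is 2.8 × (j's share). Contributing is weakly dominant for j when that share is at least 1/2.8 = 0.3571, and contributing 0 is dominant otherwise.
Only Ivo (8/20) clears that bar, contributing 43; the remaining 3 contribute 0. Total contributed: 43.
Jia keeps 43 and receives 2.8 × 43 × 6/20 = 36.12 from the shared-resources pool, for a payoff of 79.12.

79.12 hours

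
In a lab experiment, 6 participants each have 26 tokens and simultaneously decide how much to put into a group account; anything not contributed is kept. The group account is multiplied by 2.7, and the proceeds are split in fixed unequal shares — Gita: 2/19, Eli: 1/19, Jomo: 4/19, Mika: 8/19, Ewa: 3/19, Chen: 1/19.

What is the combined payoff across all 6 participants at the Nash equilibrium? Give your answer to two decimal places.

For player j, contributing a unit is worthwhile iff 2.7 × (j's share) ≥ 1, i.e. iff j's share is at least 0.3704.
The only share above 0.3704 is Mika's 8/19, contributing 26; the remaining 5 contribute 0. Total contributed: 26.
The group account pays out 2.7 × 26 = 70.20 in total (split across the unequal shares, but the aggregate is all that matters for the group sum).
The 5 free-riders keep 26 each, adding 130. Group total = 130 + 70.20 = 200.20.

200.20 tokens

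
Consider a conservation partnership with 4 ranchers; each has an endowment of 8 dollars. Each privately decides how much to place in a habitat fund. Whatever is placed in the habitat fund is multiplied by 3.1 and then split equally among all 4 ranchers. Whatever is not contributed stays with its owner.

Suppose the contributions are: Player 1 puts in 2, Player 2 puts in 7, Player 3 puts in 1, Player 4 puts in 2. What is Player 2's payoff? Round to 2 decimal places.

10.30 dollars

Total contributed: 2 + 7 + 1 + 2 = 12.
Each receives 3.1 × 12 / 4 = 9.30 from the habitat fund.
Player 2 keeps 8 − 7 = 1, so Player 2's payoff is 1 + 9.30 = 10.30.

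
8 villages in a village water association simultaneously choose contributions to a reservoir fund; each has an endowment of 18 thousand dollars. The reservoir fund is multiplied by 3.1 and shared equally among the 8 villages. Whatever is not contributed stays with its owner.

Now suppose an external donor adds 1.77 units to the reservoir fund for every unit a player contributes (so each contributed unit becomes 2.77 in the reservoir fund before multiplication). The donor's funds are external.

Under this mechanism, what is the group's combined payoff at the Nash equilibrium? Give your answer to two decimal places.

Under the mechanism each unit contributed yields 3.1 × 2.77 / 8 = 1.0734 back to its contributor per unit of net cost, which exceeds 1, making full contribution the dominant choice for everyone.
So the Nash equilibrium is full contribution by all 8; the group earns 3.1 × 2.77 × 144 = 1236.53.

1236.53 thousand dollars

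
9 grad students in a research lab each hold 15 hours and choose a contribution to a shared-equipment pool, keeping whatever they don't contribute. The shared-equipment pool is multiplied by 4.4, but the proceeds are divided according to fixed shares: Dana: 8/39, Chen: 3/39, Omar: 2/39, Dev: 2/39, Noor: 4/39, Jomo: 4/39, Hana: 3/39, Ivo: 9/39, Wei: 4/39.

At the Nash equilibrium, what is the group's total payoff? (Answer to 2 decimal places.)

186.00 hours

Each unit j contributes comes back to j as 4.4 × (j's share), so j prefers to contribute only if that share exceeds 1/4.4 = 0.2273; otherwise keeping the unit dominates.
Only Ivo (9/39) clears that bar, contributing 15; the remaining 8 contribute 0. Total contributed: 15.
The shared-equipment pool pays out 4.4 × 15 = 66.00 in total (split across the unequal shares, but the aggregate is all that matters for the group sum).
The 8 free-riders keep 15 each, adding 120. Group total = 120 + 66.00 = 186.00.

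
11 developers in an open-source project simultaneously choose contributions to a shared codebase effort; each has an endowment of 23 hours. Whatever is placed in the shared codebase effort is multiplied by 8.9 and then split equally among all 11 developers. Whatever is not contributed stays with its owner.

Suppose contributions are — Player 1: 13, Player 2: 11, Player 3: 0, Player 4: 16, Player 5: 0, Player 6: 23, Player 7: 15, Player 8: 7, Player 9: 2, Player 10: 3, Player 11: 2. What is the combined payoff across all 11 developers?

979.80 hours

Total contributed: 13 + 11 + 0 + 16 + 0 + 23 + 15 + 7 + 2 + 3 + 2 = 92; total kept: 11 × 23 − 92 = 161.
The shared codebase effort pays out 8.9 × 92 = 818.80 in aggregate.
Group total = 161 + 818.80 = 979.80.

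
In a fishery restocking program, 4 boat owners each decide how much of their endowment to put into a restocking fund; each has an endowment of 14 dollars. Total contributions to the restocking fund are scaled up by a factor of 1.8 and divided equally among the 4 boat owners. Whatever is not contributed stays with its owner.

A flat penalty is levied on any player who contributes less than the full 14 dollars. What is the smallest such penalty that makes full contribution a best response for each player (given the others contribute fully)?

7.70 dollars

Given the others contribute fully, the best deviation is to contribute 0 (any partial contribution still incurs the fine and gives up units whose private return 0.4500 is below 1).
Deviating from 14 to 0 saves 14 dollars but forfeits the deviator's share of the drop in the restocking fund: 1.8/4 × 14 = 6.30.
So the deviation gain is 14 − 6.30 = 7.70, and the fine must be at least 7.70 dollars to wipe it out.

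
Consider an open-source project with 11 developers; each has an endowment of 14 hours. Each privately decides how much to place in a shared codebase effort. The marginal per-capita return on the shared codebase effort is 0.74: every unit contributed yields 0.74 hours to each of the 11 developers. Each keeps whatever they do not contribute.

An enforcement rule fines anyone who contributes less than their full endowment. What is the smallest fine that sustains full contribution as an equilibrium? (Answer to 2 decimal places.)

3.64 hours

Given the others contribute fully, the best deviation is to contribute 0 (any partial contribution still incurs the fine and gives up units whose private return 0.74 is below 1).
Deviating from 14 to 0 saves 14 hours but forfeits the deviator's share of the drop in the shared codebase effort: 0.74 × 14 = 10.36.
So the deviation gain is 14 − 10.36 = 3.64, and the fine must be at least 3.64 hours to wipe it out.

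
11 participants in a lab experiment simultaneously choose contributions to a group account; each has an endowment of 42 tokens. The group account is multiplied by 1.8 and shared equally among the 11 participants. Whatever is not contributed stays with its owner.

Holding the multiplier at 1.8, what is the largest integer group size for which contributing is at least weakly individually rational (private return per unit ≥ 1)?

1

Private return per unit is 1.8/(group size), which is ≥ 1 whenever the group size is ≤ 1.8.
The largest such integer is 1.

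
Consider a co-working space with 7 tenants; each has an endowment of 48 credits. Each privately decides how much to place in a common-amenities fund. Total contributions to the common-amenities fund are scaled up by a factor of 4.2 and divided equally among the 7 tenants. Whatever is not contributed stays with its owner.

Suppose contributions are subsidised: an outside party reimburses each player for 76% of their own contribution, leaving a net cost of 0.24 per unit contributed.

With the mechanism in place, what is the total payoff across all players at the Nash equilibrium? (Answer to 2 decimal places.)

1666.56 credits

Under the mechanism each unit contributed yields (4.2/7) / 0.24 = 2.5000 back to its contributor per unit of net cost, which exceeds 1, making full contribution the dominant choice for everyone.
So the Nash equilibrium is full contribution by all 7; the group earns 7 × (48 × 0.76 + 4.2 × 48) = 1666.56.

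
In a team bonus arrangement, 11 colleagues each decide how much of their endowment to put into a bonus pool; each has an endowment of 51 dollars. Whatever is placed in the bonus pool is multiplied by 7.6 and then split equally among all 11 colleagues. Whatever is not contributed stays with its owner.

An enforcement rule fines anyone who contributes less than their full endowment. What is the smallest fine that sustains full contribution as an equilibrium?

15.76 dollars

Given the others contribute fully, the best deviation is to contribute 0 (any partial contribution still incurs the fine and gives up units whose private return 0.6909 is below 1).
Deviating from 51 to 0 saves 51 dollars but forfeits the deviator's share of the drop in the bonus pool: 7.6/11 × 51 = 35.24.
So the deviation gain is 51 − 35.24 = 15.76, and the fine must be at least 15.76 dollars to wipe it out.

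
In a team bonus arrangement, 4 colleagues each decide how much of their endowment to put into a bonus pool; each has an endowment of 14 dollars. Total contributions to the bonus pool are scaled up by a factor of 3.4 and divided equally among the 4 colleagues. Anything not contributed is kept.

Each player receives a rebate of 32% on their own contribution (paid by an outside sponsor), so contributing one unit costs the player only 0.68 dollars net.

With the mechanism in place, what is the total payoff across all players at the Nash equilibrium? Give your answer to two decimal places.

208.32 dollars

The effective private return per unit is now (3.4/4) / 0.68 = 1.2500 > 1, so every player's dominant strategy flips to full contribution.
So the Nash equilibrium is full contribution by all 4; the group earns 4 × (14 × 0.32 + 3.4 × 14) = 208.32.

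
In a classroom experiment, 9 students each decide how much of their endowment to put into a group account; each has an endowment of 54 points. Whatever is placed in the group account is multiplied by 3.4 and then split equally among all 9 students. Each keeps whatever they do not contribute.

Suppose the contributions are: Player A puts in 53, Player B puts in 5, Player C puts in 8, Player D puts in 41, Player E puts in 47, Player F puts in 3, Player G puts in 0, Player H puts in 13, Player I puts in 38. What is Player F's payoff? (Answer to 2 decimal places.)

Total contributed: 53 + 5 + 8 + 41 + 47 + 3 + 0 + 13 + 38 = 208.
Each receives 3.4 × 208 / 9 = 78.58 from the group account.
Player F keeps 54 − 3 = 51, so Player F's payoff is 51 + 78.58 = 129.58.

129.58 points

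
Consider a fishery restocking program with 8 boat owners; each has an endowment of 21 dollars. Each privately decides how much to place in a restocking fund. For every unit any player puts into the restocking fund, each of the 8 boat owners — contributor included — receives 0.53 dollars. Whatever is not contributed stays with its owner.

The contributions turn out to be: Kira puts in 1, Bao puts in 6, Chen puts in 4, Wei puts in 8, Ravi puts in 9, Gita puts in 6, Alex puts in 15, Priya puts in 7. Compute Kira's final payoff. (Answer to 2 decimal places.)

49.68 dollars

Total contributed: 1 + 6 + 4 + 8 + 9 + 6 + 15 + 7 = 56.
Each receives 0.53 × 56 = 29.68 from the restocking fund.
Kira keeps 21 − 1 = 20, so Kira's payoff is 20 + 29.68 = 49.68.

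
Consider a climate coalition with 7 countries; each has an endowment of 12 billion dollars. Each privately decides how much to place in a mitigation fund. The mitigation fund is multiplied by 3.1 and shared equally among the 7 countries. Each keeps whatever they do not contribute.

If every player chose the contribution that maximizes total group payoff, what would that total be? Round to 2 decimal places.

260.40 billion dollars

Each contributed unit returns 3.100 to the group as a whole (0.4429 to each of 7 players), which exceeds 1, so the social optimum is full contribution: group total = 3.100 × 84 = 260.40.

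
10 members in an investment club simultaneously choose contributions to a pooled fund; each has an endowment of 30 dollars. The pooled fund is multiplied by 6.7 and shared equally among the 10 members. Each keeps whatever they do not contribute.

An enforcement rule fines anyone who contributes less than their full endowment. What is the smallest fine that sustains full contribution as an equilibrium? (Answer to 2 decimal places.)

9.90 dollars

Given the others contribute fully, the best deviation is to contribute 0 (any partial contribution still incurs the fine and gives up units whose private return 0.6700 is below 1).
Deviating from 30 to 0 saves 30 dollars but forfeits the deviator's share of the drop in the pooled fund: 6.7/10 × 30 = 20.10.
So the deviation gain is 30 − 20.10 = 9.90, and the fine must be at least 9.90 dollars to wipe it out.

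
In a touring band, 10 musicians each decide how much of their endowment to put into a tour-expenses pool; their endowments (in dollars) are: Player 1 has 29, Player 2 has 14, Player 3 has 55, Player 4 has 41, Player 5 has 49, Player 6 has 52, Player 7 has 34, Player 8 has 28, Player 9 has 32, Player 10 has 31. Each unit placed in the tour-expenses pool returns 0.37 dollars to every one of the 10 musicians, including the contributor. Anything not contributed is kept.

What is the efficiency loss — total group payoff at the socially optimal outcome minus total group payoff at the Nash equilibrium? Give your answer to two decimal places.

The private return per contributed unit is 0.37 < 1 for everyone, so the Nash equilibrium is zero contribution and the group total is Σ E_j = 29 + 14 + 55 + 41 + 49 + 52 + 34 + 28 + 32 + 31 = 365.
Each contributed unit returns 3.700 to the group, so the social optimum is full contribution by everyone: group total = 3.700 × 365 = 1350.50.
Efficiency loss = (3.700 − 1) × 365 = 985.50.

985.50 dollars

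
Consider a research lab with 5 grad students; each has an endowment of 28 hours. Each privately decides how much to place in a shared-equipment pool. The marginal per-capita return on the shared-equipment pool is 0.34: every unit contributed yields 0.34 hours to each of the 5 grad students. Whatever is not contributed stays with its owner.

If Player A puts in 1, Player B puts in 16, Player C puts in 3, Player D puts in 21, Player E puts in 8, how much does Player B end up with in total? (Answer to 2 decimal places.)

Total contributed: 1 + 16 + 3 + 21 + 8 = 49.
Each receives 0.34 × 49 = 16.66 from the shared-equipment pool.
Player B keeps 28 − 16 = 12, so Player B's payoff is 12 + 16.66 = 28.66.

28.66 hours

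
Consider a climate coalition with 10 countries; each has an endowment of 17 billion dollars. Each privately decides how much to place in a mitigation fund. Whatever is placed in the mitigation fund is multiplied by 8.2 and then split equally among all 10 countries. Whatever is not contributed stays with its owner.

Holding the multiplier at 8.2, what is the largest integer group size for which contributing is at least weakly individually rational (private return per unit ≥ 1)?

8

Private return per unit is 8.2/(group size), which is ≥ 1 whenever the group size is ≤ 8.2.
The largest such integer is 8.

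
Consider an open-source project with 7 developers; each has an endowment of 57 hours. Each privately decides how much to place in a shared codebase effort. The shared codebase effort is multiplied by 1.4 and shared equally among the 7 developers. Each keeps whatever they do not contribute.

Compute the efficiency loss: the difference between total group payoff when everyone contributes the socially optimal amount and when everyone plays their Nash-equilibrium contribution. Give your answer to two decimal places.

Each contributed unit returns 1.4/7 = 0.2000 to its contributor — below 1 — so contributing 0 is dominant for every player. At the Nash equilibrium everyone keeps their 57, and the group total is 7 × 57 = 399.
Each contributed unit returns 1.400 to the group as a whole (0.2000 to each of 7 players), which exceeds 1, so the social optimum is full contribution: group total = 1.400 × 399 = 558.60.
Efficiency loss = 558.60 − 399 = 159.60.

159.60 hours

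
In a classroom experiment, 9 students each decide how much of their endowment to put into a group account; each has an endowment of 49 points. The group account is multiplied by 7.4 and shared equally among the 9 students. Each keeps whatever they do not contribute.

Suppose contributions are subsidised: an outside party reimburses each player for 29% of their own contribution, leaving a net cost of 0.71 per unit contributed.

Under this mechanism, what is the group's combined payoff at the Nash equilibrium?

3391.29 points

The effective private return per unit is now (7.4/9) / 0.71 = 1.1581 > 1, so every player's dominant strategy flips to full contribution.
So the Nash equilibrium is full contribution by all 9; the group earns 9 × (49 × 0.29 + 7.4 × 49) = 3391.29.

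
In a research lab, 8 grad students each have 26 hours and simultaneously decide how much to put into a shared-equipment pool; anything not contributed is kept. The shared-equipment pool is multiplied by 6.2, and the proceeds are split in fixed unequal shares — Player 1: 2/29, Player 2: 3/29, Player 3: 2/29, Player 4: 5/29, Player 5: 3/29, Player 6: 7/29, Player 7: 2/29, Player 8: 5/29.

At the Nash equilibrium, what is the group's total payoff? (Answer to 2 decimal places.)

Each unit j contributes comes back to j as 6.2 × (j's share), so j prefers to contribute only if that share exceeds 1/6.2 = 0.1613; otherwise keeping the unit dominates.
Player 4, Player 6 and Player 8 clear that bar, contributing 26 each; the remaining 5 contribute 0. Total contributed: 78.
The shared-equipment pool pays out 6.2 × 78 = 483.60 in total (split across the unequal shares, but the aggregate is all that matters for the group sum).
The 5 free-riders keep 26 each, adding 130. Group total = 130 + 483.60 = 613.60.

613.60 hours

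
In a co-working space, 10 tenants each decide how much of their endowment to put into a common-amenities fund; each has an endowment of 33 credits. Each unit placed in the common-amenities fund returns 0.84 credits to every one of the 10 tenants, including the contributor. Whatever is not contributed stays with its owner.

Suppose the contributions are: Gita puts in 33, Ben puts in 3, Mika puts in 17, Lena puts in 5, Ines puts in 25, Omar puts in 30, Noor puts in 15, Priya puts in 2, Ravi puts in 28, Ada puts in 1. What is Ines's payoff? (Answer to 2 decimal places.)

Total contributed: 33 + 3 + 17 + 5 + 25 + 30 + 15 + 2 + 28 + 1 = 159.
Each receives 0.84 × 159 = 133.56 from the common-amenities fund.
Ines keeps 33 − 25 = 8, so Ines's payoff is 8 + 133.56 = 141.56.

141.56 credits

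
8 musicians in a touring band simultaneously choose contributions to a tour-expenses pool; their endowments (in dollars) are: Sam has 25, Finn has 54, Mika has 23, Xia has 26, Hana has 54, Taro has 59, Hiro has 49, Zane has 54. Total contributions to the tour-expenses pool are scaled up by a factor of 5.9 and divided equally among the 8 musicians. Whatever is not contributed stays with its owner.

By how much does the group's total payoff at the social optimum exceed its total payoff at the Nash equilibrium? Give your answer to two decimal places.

1685.60 dollars

The private return per contributed unit is 5.9/8 = 0.7375 < 1 for every player regardless of endowment, so the Nash equilibrium is zero contribution and the group total is Σ E_j = 25 + 54 + 23 + 26 + 54 + 59 + 49 + 54 = 344.
Each contributed unit returns 5.900 to the group, so the social optimum is full contribution by everyone: group total = 5.900 × 344 = 2029.60.
Efficiency loss = (5.900 − 1) × 344 = 1685.60.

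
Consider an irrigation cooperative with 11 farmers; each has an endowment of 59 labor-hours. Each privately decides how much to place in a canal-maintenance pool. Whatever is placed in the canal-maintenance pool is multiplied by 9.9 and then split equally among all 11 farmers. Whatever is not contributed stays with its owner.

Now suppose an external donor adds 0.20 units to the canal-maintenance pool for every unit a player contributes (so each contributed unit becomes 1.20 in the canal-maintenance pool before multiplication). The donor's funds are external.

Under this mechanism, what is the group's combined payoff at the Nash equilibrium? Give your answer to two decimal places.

7710.12 labor-hours

With the mechanism, a contributed unit returns 9.9 × 1.20 / 11 = 1.0800 per unit of net cost to the contributor — now above 1 — so contributing fully is weakly dominant for every player.
At the Nash equilibrium everyone contributes 59. Group total payoff = 9.9 × 1.20 × 649 = 7710.12.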